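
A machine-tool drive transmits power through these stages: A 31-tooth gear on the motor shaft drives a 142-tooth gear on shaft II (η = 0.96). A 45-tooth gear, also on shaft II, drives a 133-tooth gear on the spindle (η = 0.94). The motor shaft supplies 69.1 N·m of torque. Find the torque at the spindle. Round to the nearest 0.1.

844.2 N·m

gear mesh 142/31 = 4.5806 → τ = 69.1·4.5806·0.96 = 303.86 N·m
gear mesh 133/45 = 2.9556 → τ = 303.86·2.9556·0.94 = 844.2 N·m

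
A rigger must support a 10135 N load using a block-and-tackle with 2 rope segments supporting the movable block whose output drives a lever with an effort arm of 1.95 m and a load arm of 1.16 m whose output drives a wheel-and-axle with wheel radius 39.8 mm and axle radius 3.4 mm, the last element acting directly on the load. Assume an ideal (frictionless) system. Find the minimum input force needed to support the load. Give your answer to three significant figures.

Block-and-tackle MA = number of supporting rope parts = 2.
Lever MA = effort arm / load arm = 1.95/1.16 = 1.681.
Wheel-and-axle MA = R/r = 39.8/3.4 = 11.706.
Combined ideal MA = 2 × 1.681 × 11.706 = 39.356.
Effort = load / MA = 10135 / 39.356 = 257.52 N.

258 N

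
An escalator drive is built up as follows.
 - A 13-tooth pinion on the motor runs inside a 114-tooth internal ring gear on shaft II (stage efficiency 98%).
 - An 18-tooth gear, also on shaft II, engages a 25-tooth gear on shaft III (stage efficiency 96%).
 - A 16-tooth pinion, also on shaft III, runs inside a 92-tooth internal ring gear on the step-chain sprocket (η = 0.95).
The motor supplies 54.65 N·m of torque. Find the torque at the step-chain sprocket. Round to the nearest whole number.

3421 N·m

internal gear 114/13 = 8.7692 → τ = 54.65·8.7692·0.98 = 469.65 N·m
gear mesh 25/18 = 1.3889 → τ = 469.65·1.3889·0.96 = 626.2 N·m
internal gear 92/16 = 5.75 → τ = 626.2·5.75·0.95 = 3420.6 N·m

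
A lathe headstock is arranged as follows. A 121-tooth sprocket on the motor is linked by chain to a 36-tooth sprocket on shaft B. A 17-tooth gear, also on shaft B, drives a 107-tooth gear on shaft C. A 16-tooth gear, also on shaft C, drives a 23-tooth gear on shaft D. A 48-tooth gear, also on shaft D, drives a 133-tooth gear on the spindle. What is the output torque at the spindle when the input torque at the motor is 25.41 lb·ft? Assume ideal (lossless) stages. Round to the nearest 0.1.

189.5 lb·ft

Chain: ratio = 36/121 = 0.29752; torque at shaft B = 25.41 × 0.29752 = 7.56 lb·ft.
Gear mesh: ratio = 107/17 = 6.2941; torque at shaft C = 7.56 × 6.2941 = 47.584 lb·ft.
Gear mesh: ratio = 23/16 = 1.4375; torque at shaft D = 47.584 × 1.4375 = 68.401 lb·ft.
Gear mesh: ratio = 133/48 = 2.7708; torque at the spindle = 68.401 × 2.7708 = 189.53 lb·ft.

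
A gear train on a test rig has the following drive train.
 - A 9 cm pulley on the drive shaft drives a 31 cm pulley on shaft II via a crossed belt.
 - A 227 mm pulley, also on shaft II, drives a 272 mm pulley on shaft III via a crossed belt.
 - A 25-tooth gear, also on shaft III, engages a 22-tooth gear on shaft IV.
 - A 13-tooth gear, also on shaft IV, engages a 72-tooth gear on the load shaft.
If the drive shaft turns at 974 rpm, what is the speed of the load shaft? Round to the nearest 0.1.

Belt: ratio = 31/9 = 3.4444, so shaft II turns at 974 / 3.4444 = 282.77 rpm.
Belt: ratio = 272/227 = 1.1982, so shaft III turns at 282.77 / 1.1982 = 235.99 rpm.
Gear mesh: ratio = 22/25 = 0.88, so shaft IV turns at 235.99 / 0.88 = 268.17 rpm.
Gear mesh: ratio = 72/13 = 5.5385, so the load shaft turns at 268.17 / 5.5385 = 48.42 rpm.

48.4 rpm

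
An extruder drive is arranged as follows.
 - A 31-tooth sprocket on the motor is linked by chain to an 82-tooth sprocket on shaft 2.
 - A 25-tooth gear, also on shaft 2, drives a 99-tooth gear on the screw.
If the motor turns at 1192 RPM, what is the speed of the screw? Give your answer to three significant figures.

114 RPM

Chain: ratio = 82/31 = 2.6452, so shaft 2 turns at 1192 / 2.6452 = 450.63 RPM.
Gear mesh: ratio = 99/25 = 3.96, so the screw turns at 450.63 / 3.96 = 113.8 RPM.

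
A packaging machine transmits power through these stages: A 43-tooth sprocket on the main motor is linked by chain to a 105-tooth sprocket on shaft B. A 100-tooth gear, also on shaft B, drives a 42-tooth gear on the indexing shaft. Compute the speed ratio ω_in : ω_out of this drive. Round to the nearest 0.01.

Each stage contributes driven/driver: chain 105/43 = 2.4419, gear mesh 42/100 = 0.42.
Overall: 2.4419 × 0.42 = 1.0256.

1.03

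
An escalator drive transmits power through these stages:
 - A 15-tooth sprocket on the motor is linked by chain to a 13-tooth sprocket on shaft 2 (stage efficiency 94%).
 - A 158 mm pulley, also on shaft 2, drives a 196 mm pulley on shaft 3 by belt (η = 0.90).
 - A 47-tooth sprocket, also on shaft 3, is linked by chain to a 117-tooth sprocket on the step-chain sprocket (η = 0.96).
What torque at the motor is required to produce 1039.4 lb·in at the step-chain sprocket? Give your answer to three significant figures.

Overall ratio R = 0.86667 × 1.2405 × 2.4894 = 2.6763; overall efficiency η = 0.94 × 0.90 × 0.96 = 0.8122.
Input torque = output torque / (R × η) = 1039.4 / (2.6763 × 0.8122) = 478.19 lb·in.

478 lb·in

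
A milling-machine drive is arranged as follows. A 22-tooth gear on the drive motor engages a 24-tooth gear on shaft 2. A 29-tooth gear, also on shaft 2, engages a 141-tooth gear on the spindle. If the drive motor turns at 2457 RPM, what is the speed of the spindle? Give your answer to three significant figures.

463 RPM

the drive motor → shaft 2 (gear mesh, 24/22): 2457 ÷ 1.0909 = 2252.2 RPM
shaft 2 → the spindle (gear mesh, 141/29): 2252.2 ÷ 4.8621 = 463.23 RPM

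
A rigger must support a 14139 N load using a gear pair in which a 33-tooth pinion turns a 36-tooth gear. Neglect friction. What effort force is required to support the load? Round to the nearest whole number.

Gear pair MA = 36/33 = 1.0909.
Effort = load / MA = 14139 / 1.0909 = 12961 N.

12961 N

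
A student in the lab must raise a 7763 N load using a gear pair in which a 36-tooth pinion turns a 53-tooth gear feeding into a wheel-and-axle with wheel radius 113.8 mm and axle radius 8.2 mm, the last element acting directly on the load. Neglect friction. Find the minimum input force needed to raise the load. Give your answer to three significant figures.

Gear pair MA = 53/36 = 1.4722.
Wheel-and-axle MA = R/r = 113.8/8.2 = 13.878.
Combined ideal MA = 1.4722 × 13.878 = 20.432.
Effort = load / MA = 7763 / 20.432 = 379.95 N.

380 N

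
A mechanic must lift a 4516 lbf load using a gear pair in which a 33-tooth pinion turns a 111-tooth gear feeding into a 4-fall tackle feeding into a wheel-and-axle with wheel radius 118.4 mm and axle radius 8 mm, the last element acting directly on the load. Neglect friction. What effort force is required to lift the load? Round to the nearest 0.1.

22.7 lbf

Gear pair MA = 111/33 = 3.3636.
Block-and-tackle MA = number of supporting rope parts = 4.
Wheel-and-axle MA = R/r = 118.4/8 = 14.8.
Combined ideal MA = 3.3636 × 4 × 14.8 = 199.13.
Effort = load / MA = 4516 / 199.13 = 22.679 lbf.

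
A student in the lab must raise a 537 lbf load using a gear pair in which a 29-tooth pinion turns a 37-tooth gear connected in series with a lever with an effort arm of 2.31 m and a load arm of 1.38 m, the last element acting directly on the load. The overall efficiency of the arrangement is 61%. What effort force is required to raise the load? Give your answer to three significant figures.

412 lbf

Gear pair MA = 37/29 = 1.2759.
Lever MA = effort arm / load arm = 2.31/1.38 = 1.6739.
Combined ideal MA = 1.2759 × 1.6739 = 2.1357.
Actual MA = 2.1357 × 0.61 = 1.3028.
Effort = load / actual MA = 537 / 1.3028 = 412.2 lbf.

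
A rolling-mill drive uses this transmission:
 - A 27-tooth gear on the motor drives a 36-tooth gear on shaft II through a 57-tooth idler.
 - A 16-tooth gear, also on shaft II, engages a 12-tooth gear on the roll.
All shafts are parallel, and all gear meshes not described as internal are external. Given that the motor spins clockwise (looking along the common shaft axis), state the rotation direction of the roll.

counterclockwise

the motor → shaft II: driver → idler → driven is 2 external meshes, 2 reversals → CW.
shaft II → the roll: external mesh, 1 reversal → CCW.
3 reversals in total — an odd number — so the roll turns opposite to the motor.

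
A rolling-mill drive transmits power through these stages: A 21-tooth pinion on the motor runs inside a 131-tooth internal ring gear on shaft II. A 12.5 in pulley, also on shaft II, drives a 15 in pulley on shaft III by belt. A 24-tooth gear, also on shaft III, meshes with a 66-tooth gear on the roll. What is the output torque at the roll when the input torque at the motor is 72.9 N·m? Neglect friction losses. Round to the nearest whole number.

1501 N·m

After the internal gear (131/21): 72.9 × 6.2381 = 454.76 N·m
After the belt (15/12.5): 454.76 × 1.2 = 545.71 N·m
After the gear mesh (66/24): 545.71 × 2.75 = 1500.7 N·m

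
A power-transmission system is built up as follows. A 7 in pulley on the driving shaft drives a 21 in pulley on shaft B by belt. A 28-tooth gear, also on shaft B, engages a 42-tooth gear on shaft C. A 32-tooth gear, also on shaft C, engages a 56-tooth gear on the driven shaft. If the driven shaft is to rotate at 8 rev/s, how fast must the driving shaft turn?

Overall ratio R = 3 × 1.5 × 1.75 = 7.875.
Required input speed = output speed × R = 8 × 7.875 = 63 rev/s.

63 rev/s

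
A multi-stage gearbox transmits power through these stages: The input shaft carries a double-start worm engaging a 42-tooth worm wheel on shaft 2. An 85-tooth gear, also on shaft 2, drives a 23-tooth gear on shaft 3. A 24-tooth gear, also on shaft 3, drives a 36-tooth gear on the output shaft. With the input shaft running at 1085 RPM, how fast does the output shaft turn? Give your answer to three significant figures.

the input shaft → shaft 2 (worm, 42/2): 1085 ÷ 21 = 51.667 RPM
shaft 2 → shaft 3 (gear mesh, 23/85): 51.667 ÷ 0.27059 = 190.94 RPM
shaft 3 → the output shaft (gear mesh, 36/24): 190.94 ÷ 1.5 = 127.29 RPM

127 RPM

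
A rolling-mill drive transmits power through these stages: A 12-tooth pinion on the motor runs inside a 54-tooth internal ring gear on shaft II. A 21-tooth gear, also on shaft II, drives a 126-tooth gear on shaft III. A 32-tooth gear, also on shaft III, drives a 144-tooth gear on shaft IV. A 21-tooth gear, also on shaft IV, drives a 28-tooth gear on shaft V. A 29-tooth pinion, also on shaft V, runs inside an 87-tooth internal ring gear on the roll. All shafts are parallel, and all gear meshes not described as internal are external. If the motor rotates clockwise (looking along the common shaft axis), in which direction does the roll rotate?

the motor → shaft II: internal mesh, same direction → CW.
shaft II → shaft III: external mesh, 1 reversal → CCW.
shaft III → shaft IV: external mesh, 1 reversal → CW.
shaft IV → shaft V: external mesh, 1 reversal → CCW.
shaft V → the roll: internal mesh, same direction → CCW.
3 reversals in total — an odd number — so the roll turns opposite to the motor.

counterclockwise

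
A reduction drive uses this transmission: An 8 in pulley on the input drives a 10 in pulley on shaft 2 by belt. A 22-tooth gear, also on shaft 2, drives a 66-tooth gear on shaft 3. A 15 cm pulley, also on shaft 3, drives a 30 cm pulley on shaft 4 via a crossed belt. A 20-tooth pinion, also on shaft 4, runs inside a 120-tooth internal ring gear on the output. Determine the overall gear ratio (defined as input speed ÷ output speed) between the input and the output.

Each stage contributes driven/driver: belt 10/8 = 1.25, gear mesh 66/22 = 3, belt 30/15 = 2, internal gear 120/20 = 6.
Overall: 1.25 × 3 × 2 × 6 = 45.

45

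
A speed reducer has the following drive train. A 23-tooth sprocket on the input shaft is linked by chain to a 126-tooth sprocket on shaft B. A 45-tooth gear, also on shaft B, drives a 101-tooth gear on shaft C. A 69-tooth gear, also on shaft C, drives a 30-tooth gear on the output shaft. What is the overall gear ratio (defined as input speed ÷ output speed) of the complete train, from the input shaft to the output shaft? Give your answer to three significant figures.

5.35

Each stage contributes driven/driver: chain 126/23 = 5.4783, gear mesh 101/45 = 2.2444, gear mesh 30/69 = 0.43478.
Overall: 5.4783 × 2.2444 × 0.43478 = 5.3459.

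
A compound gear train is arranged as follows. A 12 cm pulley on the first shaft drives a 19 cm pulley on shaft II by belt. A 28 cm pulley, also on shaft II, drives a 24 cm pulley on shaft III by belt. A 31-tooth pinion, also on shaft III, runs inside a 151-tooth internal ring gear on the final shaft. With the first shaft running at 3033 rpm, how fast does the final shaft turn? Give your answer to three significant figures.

Belt: ratio = 19/12 = 1.5833, so shaft II turns at 3033 / 1.5833 = 1915.6 rpm.
Belt: ratio = 24/28 = 0.85714, so shaft III turns at 1915.6 / 0.85714 = 2234.8 rpm.
Internal gear: ratio = 151/31 = 4.871, so the final shaft turns at 2234.8 / 4.871 = 458.81 rpm.

459 rpm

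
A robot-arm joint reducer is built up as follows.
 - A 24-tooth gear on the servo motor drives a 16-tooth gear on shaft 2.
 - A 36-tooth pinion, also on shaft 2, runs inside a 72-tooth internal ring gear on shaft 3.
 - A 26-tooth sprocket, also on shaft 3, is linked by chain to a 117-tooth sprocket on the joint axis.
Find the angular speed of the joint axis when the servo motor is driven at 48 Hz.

Gear mesh: ratio = 16/24 = 0.66667, so shaft 2 turns at 48 / 0.66667 = 72 Hz.
Internal gear: ratio = 72/36 = 2, so shaft 3 turns at 72 / 2 = 36 Hz.
Chain: ratio = 117/26 = 4.5, so the joint axis turns at 36 / 4.5 = 8 Hz.

8 Hz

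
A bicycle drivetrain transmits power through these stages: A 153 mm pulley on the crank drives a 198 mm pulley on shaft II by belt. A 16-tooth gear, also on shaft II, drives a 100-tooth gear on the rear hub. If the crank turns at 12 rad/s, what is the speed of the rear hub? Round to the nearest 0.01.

Belt: ratio = 198/153 = 1.2941, so shaft II turns at 12 / 1.2941 = 9.2727 rad/s.
Gear mesh: ratio = 100/16 = 6.25, so the rear hub turns at 9.2727 / 6.25 = 1.4836 rad/s.

1.48 rad/s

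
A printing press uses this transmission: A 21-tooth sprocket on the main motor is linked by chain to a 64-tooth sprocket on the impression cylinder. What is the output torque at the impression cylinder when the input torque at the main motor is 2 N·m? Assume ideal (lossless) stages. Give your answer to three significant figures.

6.10 N·m

Chain: ratio = 64/21 = 3.0476; torque at the impression cylinder = 2 × 3.0476 = 6.0952 N·m.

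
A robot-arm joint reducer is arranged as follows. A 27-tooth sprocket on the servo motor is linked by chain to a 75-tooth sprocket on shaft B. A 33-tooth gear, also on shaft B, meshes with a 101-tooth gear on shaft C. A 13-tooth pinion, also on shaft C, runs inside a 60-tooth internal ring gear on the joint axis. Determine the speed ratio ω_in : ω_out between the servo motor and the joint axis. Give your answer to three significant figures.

Each stage contributes driven/driver: chain 75/27 = 2.7778, gear mesh 101/33 = 3.0606, internal gear 60/13 = 4.6154.
Overall: 2.7778 × 3.0606 × 4.6154 = 39.239.

39.2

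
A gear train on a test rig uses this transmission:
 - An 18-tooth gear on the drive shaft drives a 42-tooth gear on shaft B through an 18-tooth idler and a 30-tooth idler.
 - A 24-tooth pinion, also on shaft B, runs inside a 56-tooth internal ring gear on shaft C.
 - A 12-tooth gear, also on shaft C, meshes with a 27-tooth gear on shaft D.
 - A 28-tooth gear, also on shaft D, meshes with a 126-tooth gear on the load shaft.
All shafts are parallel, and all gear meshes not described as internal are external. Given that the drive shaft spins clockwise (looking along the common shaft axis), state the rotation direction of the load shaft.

the drive shaft → shaft B: driver → idler → idler → driven is 3 external meshes, 3 reversals → CCW.
shaft B → shaft C: internal mesh, same direction → CCW.
shaft C → shaft D: external mesh, 1 reversal → CW.
shaft D → the load shaft: external mesh, 1 reversal → CCW.
5 reversals in total — an odd number — so the load shaft turns opposite to the drive shaft.

counterclockwise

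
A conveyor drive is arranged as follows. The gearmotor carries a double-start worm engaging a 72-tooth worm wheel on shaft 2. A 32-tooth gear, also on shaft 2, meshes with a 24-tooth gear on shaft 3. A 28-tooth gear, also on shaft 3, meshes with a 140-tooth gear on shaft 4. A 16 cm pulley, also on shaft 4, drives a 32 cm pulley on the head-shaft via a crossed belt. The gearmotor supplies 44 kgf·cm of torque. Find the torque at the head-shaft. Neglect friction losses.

11880 kgf·cm

Worm: ratio = 72/2 = 36; torque at shaft 2 = 44 × 36 = 1584 kgf·cm.
Gear mesh: ratio = 24/32 = 0.75; torque at shaft 3 = 1584 × 0.75 = 1188 kgf·cm.
Gear mesh: ratio = 140/28 = 5; torque at shaft 4 = 1188 × 5 = 5940 kgf·cm.
Belt: ratio = 32/16 = 2; torque at the head-shaft = 5940 × 2 = 11880 kgf·cm.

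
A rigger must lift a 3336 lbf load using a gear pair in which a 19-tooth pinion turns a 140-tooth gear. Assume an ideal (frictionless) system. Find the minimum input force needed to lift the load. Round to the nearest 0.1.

452.7 lbf

Gear pair MA = 140/19 = 7.3684.
Effort = load / MA = 3336 / 7.3684 = 452.74 lbf.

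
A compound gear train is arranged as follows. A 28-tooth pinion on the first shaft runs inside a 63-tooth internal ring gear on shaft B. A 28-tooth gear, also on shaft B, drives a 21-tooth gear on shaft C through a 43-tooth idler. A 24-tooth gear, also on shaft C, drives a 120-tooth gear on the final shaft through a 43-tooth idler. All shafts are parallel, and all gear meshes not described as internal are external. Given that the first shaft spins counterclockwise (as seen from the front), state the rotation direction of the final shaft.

counterclockwise

the first shaft → shaft B: internal mesh, same direction → CCW.
shaft B → shaft C: driver → idler → driven is 2 external meshes, 2 reversals → CCW.
shaft C → the final shaft: driver → idler → driven is 2 external meshes, 2 reversals → CCW.
4 reversals in total — an even number — so the final shaft turns the same way as the first shaft.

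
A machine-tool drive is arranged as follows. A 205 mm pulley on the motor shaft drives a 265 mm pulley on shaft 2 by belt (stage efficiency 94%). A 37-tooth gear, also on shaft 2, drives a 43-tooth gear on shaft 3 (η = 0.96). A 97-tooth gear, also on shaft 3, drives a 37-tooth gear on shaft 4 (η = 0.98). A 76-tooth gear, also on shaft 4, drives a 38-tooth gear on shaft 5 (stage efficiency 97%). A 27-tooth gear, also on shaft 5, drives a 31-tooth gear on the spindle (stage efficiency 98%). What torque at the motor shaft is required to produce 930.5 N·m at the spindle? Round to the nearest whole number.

Overall ratio R = 1.2927 × 1.1622 × 0.38144 × 0.5 × 1.1481 = 0.32897; overall efficiency η = 0.94 × 0.96 × 0.98 × 0.97 × 0.98 = 0.8407.
Input torque = output torque / (R × η) = 930.5 / (0.32897 × 0.8407) = 3364.6 N·m.

3365 N·m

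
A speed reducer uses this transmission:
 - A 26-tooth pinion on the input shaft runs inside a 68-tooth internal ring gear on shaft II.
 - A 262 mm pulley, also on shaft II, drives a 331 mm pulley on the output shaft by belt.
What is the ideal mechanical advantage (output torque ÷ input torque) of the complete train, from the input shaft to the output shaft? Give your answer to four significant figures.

3.304

Each stage contributes driven/driver: internal gear 68/26 = 2.6154, belt 331/262 = 1.2634.
Overall: 2.6154 × 1.2634 = 3.3042.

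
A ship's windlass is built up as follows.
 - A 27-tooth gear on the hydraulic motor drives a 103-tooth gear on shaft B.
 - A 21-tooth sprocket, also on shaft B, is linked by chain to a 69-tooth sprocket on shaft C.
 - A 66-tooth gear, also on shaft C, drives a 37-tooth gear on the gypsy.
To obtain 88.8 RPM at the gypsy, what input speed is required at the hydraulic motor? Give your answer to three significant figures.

Overall ratio R = 3.8148 × 3.2857 × 0.56061 = 7.0269.
Required input speed = output speed × R = 88.8 × 7.0269 = 623.98 RPM.

624 RPM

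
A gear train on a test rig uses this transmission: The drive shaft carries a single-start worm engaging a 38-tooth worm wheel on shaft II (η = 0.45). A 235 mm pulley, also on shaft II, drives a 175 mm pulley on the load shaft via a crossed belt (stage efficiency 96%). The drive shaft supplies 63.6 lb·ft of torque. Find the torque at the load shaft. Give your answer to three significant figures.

worm 38/1 = 38 → τ = 63.6·38·0.45 = 1087.6 lb·ft
belt 175/235 = 0.74468 → τ = 1087.6·0.74468·0.96 = 777.49 lb·ft

777 lb·ft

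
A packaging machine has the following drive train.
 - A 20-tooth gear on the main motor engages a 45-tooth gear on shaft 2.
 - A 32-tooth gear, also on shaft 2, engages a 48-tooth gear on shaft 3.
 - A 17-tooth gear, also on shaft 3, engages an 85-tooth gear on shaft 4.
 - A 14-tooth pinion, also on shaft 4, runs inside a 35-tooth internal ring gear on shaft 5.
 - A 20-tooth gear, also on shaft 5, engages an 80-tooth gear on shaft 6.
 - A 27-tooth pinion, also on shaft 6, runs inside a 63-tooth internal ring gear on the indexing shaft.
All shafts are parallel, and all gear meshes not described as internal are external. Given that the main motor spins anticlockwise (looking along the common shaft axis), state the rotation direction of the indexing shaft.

the main motor → shaft 2: external mesh, 1 reversal → CW.
shaft 2 → shaft 3: external mesh, 1 reversal → CCW.
shaft 3 → shaft 4: external mesh, 1 reversal → CW.
shaft 4 → shaft 5: internal mesh, same direction → CW.
shaft 5 → shaft 6: external mesh, 1 reversal → CCW.
shaft 6 → the indexing shaft: internal mesh, same direction → CCW.
4 reversals in total — an even number — so the indexing shaft turns the same way as the main motor.

anticlockwise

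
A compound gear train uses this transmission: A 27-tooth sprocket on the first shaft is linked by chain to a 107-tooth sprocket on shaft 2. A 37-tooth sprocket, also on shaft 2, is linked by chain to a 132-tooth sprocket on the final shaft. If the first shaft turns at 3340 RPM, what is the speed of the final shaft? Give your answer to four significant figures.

chain 107/27 = 3.963 → 3340/3.963 = 842.8 RPM
chain 132/37 = 3.5676 → 842.8/3.5676 = 236.24 RPM

236.2 RPM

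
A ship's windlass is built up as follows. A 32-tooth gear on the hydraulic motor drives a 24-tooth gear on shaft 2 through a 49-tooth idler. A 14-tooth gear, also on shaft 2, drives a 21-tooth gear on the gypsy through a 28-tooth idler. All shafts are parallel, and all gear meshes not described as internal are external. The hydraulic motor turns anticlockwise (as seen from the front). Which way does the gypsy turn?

anticlockwise

the hydraulic motor → shaft 2: driver → idler → driven is 2 external meshes, 2 reversals → CCW.
shaft 2 → the gypsy: driver → idler → driven is 2 external meshes, 2 reversals → CCW.
4 reversals in total — an even number — so the gypsy turns the same way as the hydraulic motor.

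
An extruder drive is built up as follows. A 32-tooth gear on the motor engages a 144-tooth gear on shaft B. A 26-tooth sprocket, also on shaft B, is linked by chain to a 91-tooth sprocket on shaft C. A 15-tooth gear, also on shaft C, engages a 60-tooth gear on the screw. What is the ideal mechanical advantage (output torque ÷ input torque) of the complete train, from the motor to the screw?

63

Each stage contributes driven/driver: gear mesh 144/32 = 4.5, chain 91/26 = 3.5, gear mesh 60/15 = 4.
Overall: 4.5 × 3.5 × 4 = 63.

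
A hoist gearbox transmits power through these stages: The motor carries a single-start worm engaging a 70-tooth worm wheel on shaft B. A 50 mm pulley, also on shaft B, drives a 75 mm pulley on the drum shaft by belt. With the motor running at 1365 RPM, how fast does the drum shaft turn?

13 RPM

Worm: ratio = 70/1 = 70, so shaft B turns at 1365 / 70 = 19.5 RPM.
Belt: ratio = 75/50 = 1.5, so the drum shaft turns at 19.5 / 1.5 = 13 RPM.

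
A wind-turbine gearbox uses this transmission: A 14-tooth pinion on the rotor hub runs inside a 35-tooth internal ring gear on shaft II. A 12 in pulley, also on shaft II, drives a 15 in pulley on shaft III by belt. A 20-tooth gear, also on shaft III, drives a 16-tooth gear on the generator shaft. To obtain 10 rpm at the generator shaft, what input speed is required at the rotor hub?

Overall ratio R = 2.5 × 1.25 × 0.8 = 2.5.
Required input speed = output speed × R = 10 × 2.5 = 25 rpm.

25 rpm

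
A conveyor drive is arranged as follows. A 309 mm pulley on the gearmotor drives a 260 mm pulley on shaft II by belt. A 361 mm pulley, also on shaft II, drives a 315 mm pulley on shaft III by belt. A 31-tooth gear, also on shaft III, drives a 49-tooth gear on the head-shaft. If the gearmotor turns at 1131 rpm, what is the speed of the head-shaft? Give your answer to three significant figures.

975 rpm

the gearmotor → shaft II (belt, 260/309): 1131 ÷ 0.84142 = 1344.2 rpm
shaft II → shaft III (belt, 315/361): 1344.2 ÷ 0.87258 = 1540.4 rpm
shaft III → the head-shaft (gear mesh, 49/31): 1540.4 ÷ 1.5806 = 974.56 rpm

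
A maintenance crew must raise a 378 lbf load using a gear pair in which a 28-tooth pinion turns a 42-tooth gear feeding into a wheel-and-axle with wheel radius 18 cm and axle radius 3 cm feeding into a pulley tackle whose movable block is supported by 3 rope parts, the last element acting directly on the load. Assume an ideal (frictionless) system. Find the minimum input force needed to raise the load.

Gear pair MA = 42/28 = 1.5.
Wheel-and-axle MA = R/r = 18/3 = 6.
Block-and-tackle MA = number of supporting rope parts = 3.
Combined ideal MA = 1.5 × 6 × 3 = 27.
Effort = load / MA = 378 / 27 = 14 lbf.

14 lbf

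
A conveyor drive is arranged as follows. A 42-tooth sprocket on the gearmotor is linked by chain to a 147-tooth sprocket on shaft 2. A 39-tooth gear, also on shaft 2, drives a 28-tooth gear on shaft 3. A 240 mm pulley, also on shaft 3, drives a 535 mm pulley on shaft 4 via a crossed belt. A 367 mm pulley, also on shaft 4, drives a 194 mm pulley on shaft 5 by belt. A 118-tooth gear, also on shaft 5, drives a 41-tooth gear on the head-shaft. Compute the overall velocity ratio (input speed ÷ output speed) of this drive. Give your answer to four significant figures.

Each stage contributes driven/driver: chain 147/42 = 3.5, gear mesh 28/39 = 0.71795, belt 535/240 = 2.2292, belt 194/367 = 0.52861, gear mesh 41/118 = 0.34746.
Overall: 3.5 × 0.71795 × 2.2292 × 0.52861 × 0.34746 = 1.0288.

1.029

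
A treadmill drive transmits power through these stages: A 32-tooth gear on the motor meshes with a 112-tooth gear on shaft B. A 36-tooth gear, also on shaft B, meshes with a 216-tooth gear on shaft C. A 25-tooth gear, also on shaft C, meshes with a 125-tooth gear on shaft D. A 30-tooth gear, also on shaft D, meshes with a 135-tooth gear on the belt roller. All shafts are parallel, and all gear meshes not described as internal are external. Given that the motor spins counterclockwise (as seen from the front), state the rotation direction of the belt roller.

the motor → shaft B: external mesh, 1 reversal → CW.
shaft B → shaft C: external mesh, 1 reversal → CCW.
shaft C → shaft D: external mesh, 1 reversal → CW.
shaft D → the belt roller: external mesh, 1 reversal → CCW.
4 reversals in total — an even number — so the belt roller turns the same way as the motor.

counterclockwise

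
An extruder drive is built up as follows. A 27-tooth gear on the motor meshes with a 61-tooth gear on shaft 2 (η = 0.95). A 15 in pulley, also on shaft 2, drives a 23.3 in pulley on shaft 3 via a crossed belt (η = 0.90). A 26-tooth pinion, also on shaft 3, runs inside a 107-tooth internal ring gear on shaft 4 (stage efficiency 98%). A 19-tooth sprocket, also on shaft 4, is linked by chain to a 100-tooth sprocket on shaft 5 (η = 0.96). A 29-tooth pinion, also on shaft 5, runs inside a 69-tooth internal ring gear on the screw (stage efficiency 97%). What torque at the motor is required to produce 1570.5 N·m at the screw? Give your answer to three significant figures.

11.1 N·m

Overall ratio R = 2.2593 × 1.5533 × 4.1154 × 5.2632 × 2.3793 = 180.86; overall efficiency η = 0.95 × 0.90 × 0.98 × 0.96 × 0.97 = 0.7803.
Input torque = output torque / (R × η) = 1570.5 / (180.86 × 0.7803) = 11.129 N·m.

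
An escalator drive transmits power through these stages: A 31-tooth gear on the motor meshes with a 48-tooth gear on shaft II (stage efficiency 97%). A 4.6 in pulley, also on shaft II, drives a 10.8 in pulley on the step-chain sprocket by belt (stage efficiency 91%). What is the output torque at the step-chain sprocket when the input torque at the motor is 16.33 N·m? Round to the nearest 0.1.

52.4 N·m

Gear mesh: ratio = 48/31 = 1.5484; torque at shaft II = 16.33 × 1.5484 × 0.97 = 24.527 N·m.
Belt: ratio = 10.8/4.6 = 2.3478; torque at the step-chain sprocket = 24.527 × 2.3478 × 0.91 = 52.402 N·m.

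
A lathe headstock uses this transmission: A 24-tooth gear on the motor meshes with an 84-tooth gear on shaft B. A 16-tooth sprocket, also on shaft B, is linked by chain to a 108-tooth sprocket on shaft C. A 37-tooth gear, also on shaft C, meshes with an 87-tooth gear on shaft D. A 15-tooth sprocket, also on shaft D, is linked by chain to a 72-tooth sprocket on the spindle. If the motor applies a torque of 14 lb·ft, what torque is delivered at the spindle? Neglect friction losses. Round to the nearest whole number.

3733 lb·ft

Gear mesh: ratio = 84/24 = 3.5; torque at shaft B = 14 × 3.5 = 49 lb·ft.
Chain: ratio = 108/16 = 6.75; torque at shaft C = 49 × 6.75 = 330.75 lb·ft.
Gear mesh: ratio = 87/37 = 2.3514; torque at shaft D = 330.75 × 2.3514 = 777.71 lb·ft.
Chain: ratio = 72/15 = 4.8; torque at the spindle = 777.71 × 4.8 = 3733 lb·ft.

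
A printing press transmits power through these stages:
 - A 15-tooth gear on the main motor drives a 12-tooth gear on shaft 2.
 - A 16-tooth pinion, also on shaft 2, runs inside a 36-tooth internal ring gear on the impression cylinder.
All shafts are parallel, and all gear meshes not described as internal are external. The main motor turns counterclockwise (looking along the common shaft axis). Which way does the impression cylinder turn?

clockwise

the main motor → shaft 2: external mesh, 1 reversal → CW.
shaft 2 → the impression cylinder: internal mesh, same direction → CW.
1 reversal in total — an odd number — so the impression cylinder turns opposite to the main motor.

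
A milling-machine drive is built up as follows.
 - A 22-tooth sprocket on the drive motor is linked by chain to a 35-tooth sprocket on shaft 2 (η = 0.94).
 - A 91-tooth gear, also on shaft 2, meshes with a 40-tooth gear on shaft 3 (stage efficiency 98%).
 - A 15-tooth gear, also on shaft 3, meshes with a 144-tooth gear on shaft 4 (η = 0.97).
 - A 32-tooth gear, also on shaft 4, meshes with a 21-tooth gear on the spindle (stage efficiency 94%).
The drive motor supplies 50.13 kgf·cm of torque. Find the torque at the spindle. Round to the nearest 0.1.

185.5 kgf·cm

Chain: ratio = 35/22 = 1.5909; torque at shaft 2 = 50.13 × 1.5909 × 0.94 = 74.967 kgf·cm.
Gear mesh: ratio = 40/91 = 0.43956; torque at shaft 3 = 74.967 × 0.43956 × 0.98 = 32.294 kgf·cm.
Gear mesh: ratio = 144/15 = 9.6; torque at shaft 4 = 32.294 × 9.6 × 0.97 = 300.72 kgf·cm.
Gear mesh: ratio = 21/32 = 0.65625; torque at the spindle = 300.72 × 0.65625 × 0.94 = 185.51 kgf·cm.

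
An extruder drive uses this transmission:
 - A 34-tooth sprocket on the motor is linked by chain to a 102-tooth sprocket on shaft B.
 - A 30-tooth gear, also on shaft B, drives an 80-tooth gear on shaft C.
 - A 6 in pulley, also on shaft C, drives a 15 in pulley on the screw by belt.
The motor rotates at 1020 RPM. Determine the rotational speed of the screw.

51 RPM

chain 102/34 = 3 → 1020/3 = 340 RPM
gear mesh 80/30 = 2.6667 → 340/2.6667 = 127.5 RPM
belt 15/6 = 2.5 → 127.5/2.5 = 51 RPM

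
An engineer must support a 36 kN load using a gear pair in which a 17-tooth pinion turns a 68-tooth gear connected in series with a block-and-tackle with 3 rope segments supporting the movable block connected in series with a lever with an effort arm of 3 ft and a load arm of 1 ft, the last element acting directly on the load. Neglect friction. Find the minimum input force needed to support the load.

1 kN

Gear pair MA = 68/17 = 4.
Block-and-tackle MA = number of supporting rope parts = 3.
Lever MA = effort arm / load arm = 3/1 = 3.
Combined ideal MA = 4 × 3 × 3 = 36.
Effort = load / MA = 36 / 36 = 1 kN.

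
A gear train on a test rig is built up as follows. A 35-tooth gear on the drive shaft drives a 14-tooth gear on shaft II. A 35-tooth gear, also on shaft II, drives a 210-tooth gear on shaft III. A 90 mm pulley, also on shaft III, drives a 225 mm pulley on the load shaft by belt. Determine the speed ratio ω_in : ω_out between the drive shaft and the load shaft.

6

Each stage contributes driven/driver: gear mesh 14/35 = 0.4, gear mesh 210/35 = 6, belt 225/90 = 2.5.
Overall: 0.4 × 6 × 2.5 = 6.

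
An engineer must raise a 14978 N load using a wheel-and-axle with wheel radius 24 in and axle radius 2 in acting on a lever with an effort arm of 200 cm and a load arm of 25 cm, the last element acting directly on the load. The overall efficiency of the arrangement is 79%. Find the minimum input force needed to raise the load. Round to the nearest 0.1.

Wheel-and-axle MA = R/r = 24/2 = 12.
Lever MA = effort arm / load arm = 200/25 = 8.
Combined ideal MA = 12 × 8 = 96.
Actual MA = 96 × 0.79 = 75.84.
Effort = load / actual MA = 14978 / 75.84 = 197.49 N.

197.5 N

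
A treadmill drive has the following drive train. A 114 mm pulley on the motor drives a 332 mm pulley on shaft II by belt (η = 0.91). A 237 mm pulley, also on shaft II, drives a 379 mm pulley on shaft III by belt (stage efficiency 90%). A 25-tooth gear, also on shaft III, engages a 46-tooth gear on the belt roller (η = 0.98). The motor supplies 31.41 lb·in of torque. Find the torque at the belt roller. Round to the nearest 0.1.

216.0 lb·in

Belt: ratio = 332/114 = 2.9123; torque at shaft II = 31.41 × 2.9123 × 0.91 = 83.242 lb·in.
Belt: ratio = 379/237 = 1.5992; torque at shaft III = 83.242 × 1.5992 × 0.90 = 119.81 lb·in.
Gear mesh: ratio = 46/25 = 1.84; torque at the belt roller = 119.81 × 1.84 × 0.98 = 216.03 lb·in.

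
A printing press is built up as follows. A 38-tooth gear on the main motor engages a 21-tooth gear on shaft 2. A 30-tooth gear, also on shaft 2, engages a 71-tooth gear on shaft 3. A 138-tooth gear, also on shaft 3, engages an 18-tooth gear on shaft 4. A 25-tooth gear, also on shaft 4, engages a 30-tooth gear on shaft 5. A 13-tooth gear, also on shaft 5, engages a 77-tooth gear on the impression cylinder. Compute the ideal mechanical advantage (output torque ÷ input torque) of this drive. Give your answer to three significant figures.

1.21

Each stage contributes driven/driver: gear mesh 21/38 = 0.55263, gear mesh 71/30 = 2.3667, gear mesh 18/138 = 0.13043, gear mesh 30/25 = 1.2, gear mesh 77/13 = 5.9231.
Overall: 0.55263 × 2.3667 × 0.13043 × 1.2 × 5.9231 = 1.2125.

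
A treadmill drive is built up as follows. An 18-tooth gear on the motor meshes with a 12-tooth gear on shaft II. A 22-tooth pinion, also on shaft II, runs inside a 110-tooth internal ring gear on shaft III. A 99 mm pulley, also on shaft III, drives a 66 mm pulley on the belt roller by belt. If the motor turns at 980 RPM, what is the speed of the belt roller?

441 RPM

the motor → shaft II (gear mesh, 12/18): 980 ÷ 0.66667 = 1470 RPM
shaft II → shaft III (internal gear, 110/22): 1470 ÷ 5 = 294 RPM
shaft III → the belt roller (belt, 66/99): 294 ÷ 0.66667 = 441 RPM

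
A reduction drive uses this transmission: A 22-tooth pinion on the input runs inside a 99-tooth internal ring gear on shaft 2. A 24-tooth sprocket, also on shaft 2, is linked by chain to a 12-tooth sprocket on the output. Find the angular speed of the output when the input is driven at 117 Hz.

the input → shaft 2 (internal gear, 99/22): 117 ÷ 4.5 = 26 Hz
shaft 2 → the output (chain, 12/24): 26 ÷ 0.5 = 52 Hz

52 Hz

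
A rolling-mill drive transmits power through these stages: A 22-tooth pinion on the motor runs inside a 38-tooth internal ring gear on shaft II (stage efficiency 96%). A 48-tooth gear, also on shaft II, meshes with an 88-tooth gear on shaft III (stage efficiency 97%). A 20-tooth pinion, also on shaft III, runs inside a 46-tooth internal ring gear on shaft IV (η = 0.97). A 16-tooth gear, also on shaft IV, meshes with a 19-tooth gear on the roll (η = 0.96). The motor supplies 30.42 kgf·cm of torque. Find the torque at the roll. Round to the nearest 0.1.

228.1 kgf·cm

Internal gear: ratio = 38/22 = 1.7273; torque at shaft II = 30.42 × 1.7273 × 0.96 = 50.442 kgf·cm.
Gear mesh: ratio = 88/48 = 1.8333; torque at shaft III = 50.442 × 1.8333 × 0.97 = 89.702 kgf·cm.
Internal gear: ratio = 46/20 = 2.3; torque at shaft IV = 89.702 × 2.3 × 0.97 = 200.13 kgf·cm.
Gear mesh: ratio = 19/16 = 1.1875; torque at the roll = 200.13 × 1.1875 × 0.96 = 228.14 kgf·cm.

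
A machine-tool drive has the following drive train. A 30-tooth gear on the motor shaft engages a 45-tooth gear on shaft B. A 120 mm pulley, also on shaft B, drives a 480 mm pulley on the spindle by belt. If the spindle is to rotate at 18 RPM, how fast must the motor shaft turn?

Overall ratio R = 1.5 × 4 = 6.
Required input speed = output speed × R = 18 × 6 = 108 RPM.

108 RPM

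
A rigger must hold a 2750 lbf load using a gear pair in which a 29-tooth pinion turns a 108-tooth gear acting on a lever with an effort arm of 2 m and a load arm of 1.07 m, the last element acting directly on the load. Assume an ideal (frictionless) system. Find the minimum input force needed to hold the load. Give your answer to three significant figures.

Gear pair MA = 108/29 = 3.7241.
Lever MA = effort arm / load arm = 2/1.07 = 1.8692.
Combined ideal MA = 3.7241 × 1.8692 = 6.961.
Effort = load / MA = 2750 / 6.961 = 395.06 lbf.

395 lbf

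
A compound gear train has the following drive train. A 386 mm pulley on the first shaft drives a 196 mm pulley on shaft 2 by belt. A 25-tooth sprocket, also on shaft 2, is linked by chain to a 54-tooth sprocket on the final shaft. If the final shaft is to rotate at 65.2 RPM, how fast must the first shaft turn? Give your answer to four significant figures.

Overall ratio R = 0.50777 × 2.16 = 1.0968.
Required input speed = output speed × R = 65.2 × 1.0968 = 71.511 RPM.

71.51 RPM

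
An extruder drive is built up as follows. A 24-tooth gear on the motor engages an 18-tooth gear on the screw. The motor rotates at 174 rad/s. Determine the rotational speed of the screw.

Gear mesh: ratio = 18/24 = 0.75, so the screw turns at 174 / 0.75 = 232 rad/s.

232 rad/s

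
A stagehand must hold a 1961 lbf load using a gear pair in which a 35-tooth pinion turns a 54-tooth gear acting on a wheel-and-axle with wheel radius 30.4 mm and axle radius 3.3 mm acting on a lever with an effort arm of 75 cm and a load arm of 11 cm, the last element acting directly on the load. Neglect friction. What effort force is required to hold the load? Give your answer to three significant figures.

20.2 lbf

Gear pair MA = 54/35 = 1.5429.
Wheel-and-axle MA = R/r = 30.4/3.3 = 9.2121.
Lever MA = effort arm / load arm = 75/11 = 6.8182.
Combined ideal MA = 1.5429 × 9.2121 × 6.8182 = 96.907.
Effort = load / MA = 1961 / 96.907 = 20.236 lbf.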